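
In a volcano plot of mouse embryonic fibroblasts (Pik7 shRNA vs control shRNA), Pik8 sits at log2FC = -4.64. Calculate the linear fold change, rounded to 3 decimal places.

Fold change = 2^(-4.64) = 0.0401
That is, Pik8 drops to 4.0% of the control shRNA level.

0.040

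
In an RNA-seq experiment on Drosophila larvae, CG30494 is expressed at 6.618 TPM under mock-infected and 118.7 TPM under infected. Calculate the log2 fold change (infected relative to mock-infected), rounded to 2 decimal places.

4.16

Fold change = 118.7 / 6.618 = 17.9359
log2(17.9359) = 4.165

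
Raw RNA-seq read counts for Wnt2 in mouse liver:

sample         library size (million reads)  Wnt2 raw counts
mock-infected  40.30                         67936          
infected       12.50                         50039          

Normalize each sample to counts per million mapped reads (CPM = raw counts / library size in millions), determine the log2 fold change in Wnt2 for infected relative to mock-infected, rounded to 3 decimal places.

1.248

CPM(mock-infected) = 67936 / 40.30 = 1685.7568
CPM(infected) = 50039 / 12.50 = 4003.1200
Fold change = 4003.1200 / 1685.7568 = 2.37467
log2(2.37467) = 1.2477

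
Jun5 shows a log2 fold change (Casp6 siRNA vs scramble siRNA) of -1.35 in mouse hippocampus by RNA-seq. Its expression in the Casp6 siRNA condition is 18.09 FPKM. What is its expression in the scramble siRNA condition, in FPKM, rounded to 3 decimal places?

46.114

Fold change = 2^(-1.35) = 0.3923
scramble siRNA expression = 18.09 / 0.3923 = 46.114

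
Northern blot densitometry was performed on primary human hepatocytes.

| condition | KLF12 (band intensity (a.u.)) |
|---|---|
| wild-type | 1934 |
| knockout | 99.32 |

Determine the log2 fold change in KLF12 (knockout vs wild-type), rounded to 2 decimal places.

-4.28

Fold change = 99.32 / 1934 = 0.0514
log2(0.0514) = -4.283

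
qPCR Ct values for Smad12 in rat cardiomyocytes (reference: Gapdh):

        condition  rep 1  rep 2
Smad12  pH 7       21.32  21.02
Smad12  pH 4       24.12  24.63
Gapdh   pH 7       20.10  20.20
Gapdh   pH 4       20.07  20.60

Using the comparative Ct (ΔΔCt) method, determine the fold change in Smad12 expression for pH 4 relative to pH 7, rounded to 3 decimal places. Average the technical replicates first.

Mean Ct: Smad12 pH 7 21.170; Smad12 pH 4 24.375; Gapdh pH 7 20.150; Gapdh pH 4 20.335
ΔCt(pH 7) = 21.170 − 20.150 = 1.020
ΔCt(pH 4) = 24.375 − 20.335 = 4.040
ΔΔCt = 4.040 − 1.020 = 3.020
Fold change = 2^(−3.020) = 0.1233

0.123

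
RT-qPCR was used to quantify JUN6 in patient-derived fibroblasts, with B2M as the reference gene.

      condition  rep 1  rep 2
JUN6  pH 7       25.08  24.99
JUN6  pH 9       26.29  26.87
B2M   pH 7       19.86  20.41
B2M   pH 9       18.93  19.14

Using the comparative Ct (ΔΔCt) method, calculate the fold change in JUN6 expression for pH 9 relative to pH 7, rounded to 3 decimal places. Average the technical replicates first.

Mean Ct: JUN6 pH 7 25.035; JUN6 pH 9 26.580; B2M pH 7 20.135; B2M pH 9 19.035
ΔCt(pH 7) = 25.035 − 20.135 = 4.900
ΔCt(pH 9) = 26.580 − 19.035 = 7.545
ΔΔCt = 7.545 − 4.900 = 2.645
Fold change = 2^(−2.645) = 0.1599

0.160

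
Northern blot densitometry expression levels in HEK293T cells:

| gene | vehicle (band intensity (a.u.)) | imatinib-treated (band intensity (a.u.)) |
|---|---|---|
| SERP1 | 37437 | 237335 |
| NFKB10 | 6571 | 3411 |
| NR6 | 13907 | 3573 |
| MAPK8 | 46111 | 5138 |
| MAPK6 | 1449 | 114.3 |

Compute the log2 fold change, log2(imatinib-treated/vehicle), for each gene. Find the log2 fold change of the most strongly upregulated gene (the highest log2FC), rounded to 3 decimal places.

2.664

log2(237335/37437) = 2.664  (SERP1)
log2(3411/6571) = -0.946  (NFKB10)
log2(3573/13907) = -1.961  (NR6)
log2(5138/46111) = -3.166  (MAPK8)
log2(114.3/1449) = -3.664  (MAPK6)
SERP1 is most strongly upregulated.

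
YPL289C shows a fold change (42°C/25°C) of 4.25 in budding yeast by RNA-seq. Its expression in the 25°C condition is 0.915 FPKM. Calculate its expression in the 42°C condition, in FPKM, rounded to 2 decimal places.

3.89

42°C expression = 0.915 × 4.25 = 3.89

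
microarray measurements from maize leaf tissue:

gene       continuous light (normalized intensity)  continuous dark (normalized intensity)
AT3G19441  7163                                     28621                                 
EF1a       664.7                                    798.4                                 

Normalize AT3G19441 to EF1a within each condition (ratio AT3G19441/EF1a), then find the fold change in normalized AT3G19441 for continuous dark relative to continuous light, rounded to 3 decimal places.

3.327

AT3G19441/EF1a (continuous light) = 7163 / 664.7 = 10.776
AT3G19441/EF1a (continuous dark) = 28621 / 798.4 = 35.848
Fold change = 35.848 / 10.776 = 3.3266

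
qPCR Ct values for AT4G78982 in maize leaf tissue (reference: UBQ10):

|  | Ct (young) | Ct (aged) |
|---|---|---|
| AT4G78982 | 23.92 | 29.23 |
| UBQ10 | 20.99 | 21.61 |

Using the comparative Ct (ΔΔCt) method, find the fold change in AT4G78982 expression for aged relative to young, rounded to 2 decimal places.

0.04

ΔCt(young) = 23.920 − 20.990 = 2.930
ΔCt(aged) = 29.230 − 21.610 = 7.620
ΔΔCt = 7.620 − 2.930 = 4.690
Fold change = 2^(−4.690) = 0.039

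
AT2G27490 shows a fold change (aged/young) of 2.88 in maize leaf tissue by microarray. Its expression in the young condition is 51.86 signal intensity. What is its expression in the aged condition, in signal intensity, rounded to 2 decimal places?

aged expression = 51.86 × 2.88 = 149.36

149.36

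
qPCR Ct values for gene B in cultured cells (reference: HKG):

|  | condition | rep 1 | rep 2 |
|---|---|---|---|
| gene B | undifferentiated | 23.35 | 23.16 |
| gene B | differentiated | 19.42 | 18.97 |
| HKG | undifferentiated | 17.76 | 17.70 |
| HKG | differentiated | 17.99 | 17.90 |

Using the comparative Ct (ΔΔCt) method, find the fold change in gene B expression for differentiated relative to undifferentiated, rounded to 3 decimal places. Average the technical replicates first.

Mean Ct: gene B undifferentiated 23.255; gene B differentiated 19.195; HKG undifferentiated 17.730; HKG differentiated 17.945
ΔCt(undifferentiated) = 23.255 − 17.730 = 5.525
ΔCt(differentiated) = 19.195 − 17.945 = 1.250
ΔΔCt = 1.250 − 5.525 = -4.275
Fold change = 2^(−(-4.275)) = 2^4.275 = 19.3599

19.360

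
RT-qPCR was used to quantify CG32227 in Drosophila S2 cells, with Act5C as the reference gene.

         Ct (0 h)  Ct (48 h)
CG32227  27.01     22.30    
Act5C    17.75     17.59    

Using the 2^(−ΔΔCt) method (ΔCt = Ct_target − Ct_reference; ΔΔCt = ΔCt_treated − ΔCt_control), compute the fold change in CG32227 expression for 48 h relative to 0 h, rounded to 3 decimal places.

23.425

ΔCt(0 h) = 27.010 − 17.750 = 9.260
ΔCt(48 h) = 22.300 − 17.590 = 4.710
ΔΔCt = 4.710 − 9.260 = -4.550
Fold change = 2^(−(-4.550)) = 2^4.550 = 23.4254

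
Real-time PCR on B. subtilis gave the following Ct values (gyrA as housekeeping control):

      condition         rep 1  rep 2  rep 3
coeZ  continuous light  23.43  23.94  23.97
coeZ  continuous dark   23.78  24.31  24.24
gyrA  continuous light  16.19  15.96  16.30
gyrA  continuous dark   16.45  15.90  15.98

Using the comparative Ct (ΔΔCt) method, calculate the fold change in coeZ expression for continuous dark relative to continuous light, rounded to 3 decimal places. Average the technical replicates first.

0.774

Mean Ct: coeZ continuous light 23.780; coeZ continuous dark 24.110; gyrA continuous light 16.150; gyrA continuous dark 16.110
ΔCt(continuous light) = 23.780 − 16.150 = 7.630
ΔCt(continuous dark) = 24.110 − 16.110 = 8.000
ΔΔCt = 8.000 − 7.630 = 0.370
Fold change = 2^(−0.370) = 0.7738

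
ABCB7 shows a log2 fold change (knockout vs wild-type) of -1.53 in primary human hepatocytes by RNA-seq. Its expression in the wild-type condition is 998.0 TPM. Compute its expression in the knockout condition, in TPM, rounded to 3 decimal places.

Fold change = 2^(-1.53) = 0.3463
knockout expression = 998.0 × 0.3463 = 345.585

345.585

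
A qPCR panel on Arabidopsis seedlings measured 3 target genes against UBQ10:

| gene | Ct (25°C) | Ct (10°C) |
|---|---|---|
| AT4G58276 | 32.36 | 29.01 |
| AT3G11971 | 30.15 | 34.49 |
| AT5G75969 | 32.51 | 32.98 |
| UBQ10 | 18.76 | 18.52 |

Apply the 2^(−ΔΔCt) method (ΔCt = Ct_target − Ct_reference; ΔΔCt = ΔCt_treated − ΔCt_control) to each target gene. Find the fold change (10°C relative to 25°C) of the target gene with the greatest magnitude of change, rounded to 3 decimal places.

AT4G58276: ΔΔCt = (29.01−18.52) − (32.36−18.76) = 10.49 − 13.60 = -3.11; fold change = 2^3.11 = 8.634
AT3G11971: ΔΔCt = (34.49−18.52) − (30.15−18.76) = 15.97 − 11.39 = 4.58; fold change = 2^-4.58 = 0.042
AT5G75969: ΔΔCt = (32.98−18.52) − (32.51−18.76) = 14.46 − 13.75 = 0.71; fold change = 2^-0.71 = 0.611
AT3G11971 has the largest |ΔΔCt| = 4.58.

0.042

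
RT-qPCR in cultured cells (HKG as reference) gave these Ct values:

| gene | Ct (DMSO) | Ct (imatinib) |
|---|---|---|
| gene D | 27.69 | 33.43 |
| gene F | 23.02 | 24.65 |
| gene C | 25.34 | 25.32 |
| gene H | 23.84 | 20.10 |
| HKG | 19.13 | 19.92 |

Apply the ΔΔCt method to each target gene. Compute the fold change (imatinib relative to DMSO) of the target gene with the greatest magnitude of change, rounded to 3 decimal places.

gene D: ΔΔCt = (33.43−19.92) − (27.69−19.13) = 13.51 − 8.56 = 4.95; fold change = 2^-4.95 = 0.032
gene F: ΔΔCt = (24.65−19.92) − (23.02−19.13) = 4.73 − 3.89 = 0.84; fold change = 2^-0.84 = 0.559
gene C: ΔΔCt = (25.32−19.92) − (25.34−19.13) = 5.40 − 6.21 = -0.81; fold change = 2^0.81 = 1.753
gene H: ΔΔCt = (20.10−19.92) − (23.84−19.13) = 0.18 − 4.71 = -4.53; fold change = 2^4.53 = 23.103
gene D has the largest |ΔΔCt| = 4.95.

0.032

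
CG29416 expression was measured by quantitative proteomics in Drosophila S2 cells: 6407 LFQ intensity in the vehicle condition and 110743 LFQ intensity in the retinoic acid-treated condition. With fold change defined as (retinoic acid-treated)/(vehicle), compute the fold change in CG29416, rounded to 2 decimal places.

17.28

Fold change = 110743 / 6407 = 17.285
CG29416 is upregulated.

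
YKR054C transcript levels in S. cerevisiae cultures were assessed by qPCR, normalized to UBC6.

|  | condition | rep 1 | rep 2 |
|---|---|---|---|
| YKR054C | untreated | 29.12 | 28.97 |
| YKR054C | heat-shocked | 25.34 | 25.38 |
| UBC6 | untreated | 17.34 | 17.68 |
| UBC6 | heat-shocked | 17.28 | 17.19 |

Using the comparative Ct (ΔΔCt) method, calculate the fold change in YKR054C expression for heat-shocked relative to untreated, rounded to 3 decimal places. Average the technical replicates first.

10.629

Mean Ct: YKR054C untreated 29.045; YKR054C heat-shocked 25.360; UBC6 untreated 17.510; UBC6 heat-shocked 17.235
ΔCt(untreated) = 29.045 − 17.510 = 11.535
ΔCt(heat-shocked) = 25.360 − 17.235 = 8.125
ΔΔCt = 8.125 − 11.535 = -3.410
Fold change = 2^(−(-3.410)) = 2^3.410 = 10.6295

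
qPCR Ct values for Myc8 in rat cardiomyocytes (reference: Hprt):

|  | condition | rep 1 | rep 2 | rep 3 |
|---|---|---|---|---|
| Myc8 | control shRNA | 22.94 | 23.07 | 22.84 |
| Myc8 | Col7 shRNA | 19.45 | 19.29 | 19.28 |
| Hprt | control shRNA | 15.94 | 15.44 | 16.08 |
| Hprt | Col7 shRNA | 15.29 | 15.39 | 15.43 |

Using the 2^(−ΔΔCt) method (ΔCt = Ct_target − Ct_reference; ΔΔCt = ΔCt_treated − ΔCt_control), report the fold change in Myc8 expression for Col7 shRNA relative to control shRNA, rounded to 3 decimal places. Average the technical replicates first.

Mean Ct: Myc8 control shRNA 22.950; Myc8 Col7 shRNA 19.340; Hprt control shRNA 15.820; Hprt Col7 shRNA 15.370
ΔCt(control shRNA) = 22.950 − 15.820 = 7.130
ΔCt(Col7 shRNA) = 19.340 − 15.370 = 3.970
ΔΔCt = 3.970 − 7.130 = -3.160
Fold change = 2^(−(-3.160)) = 2^3.160 = 8.9383

8.938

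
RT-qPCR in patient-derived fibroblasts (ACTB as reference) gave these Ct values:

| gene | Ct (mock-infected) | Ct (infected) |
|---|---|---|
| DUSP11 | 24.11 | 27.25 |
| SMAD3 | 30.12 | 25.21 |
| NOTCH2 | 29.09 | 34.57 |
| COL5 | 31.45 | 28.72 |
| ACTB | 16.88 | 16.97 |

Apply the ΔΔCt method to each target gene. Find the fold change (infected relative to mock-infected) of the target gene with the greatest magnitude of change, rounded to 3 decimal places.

DUSP11: ΔΔCt = (27.25−16.97) − (24.11−16.88) = 10.28 − 7.23 = 3.05; fold change = 2^-3.05 = 0.121
SMAD3: ΔΔCt = (25.21−16.97) − (30.12−16.88) = 8.24 − 13.24 = -5.00; fold change = 2^5.00 = 32.000
NOTCH2: ΔΔCt = (34.57−16.97) − (29.09−16.88) = 17.60 − 12.21 = 5.39; fold change = 2^-5.39 = 0.024
COL5: ΔΔCt = (28.72−16.97) − (31.45−16.88) = 11.75 − 14.57 = -2.82; fold change = 2^2.82 = 7.062
NOTCH2 has the largest |ΔΔCt| = 5.39.

0.024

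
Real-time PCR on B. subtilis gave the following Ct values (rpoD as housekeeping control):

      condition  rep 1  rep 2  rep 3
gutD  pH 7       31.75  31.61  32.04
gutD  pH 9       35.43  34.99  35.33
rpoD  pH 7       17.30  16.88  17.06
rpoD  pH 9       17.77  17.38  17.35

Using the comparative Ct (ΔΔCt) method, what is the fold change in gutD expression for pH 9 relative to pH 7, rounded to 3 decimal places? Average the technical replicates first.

Mean Ct: gutD pH 7 31.800; gutD pH 9 35.250; rpoD pH 7 17.080; rpoD pH 9 17.500
ΔCt(pH 7) = 31.800 − 17.080 = 14.720
ΔCt(pH 9) = 35.250 − 17.500 = 17.750
ΔΔCt = 17.750 − 14.720 = 3.030
Fold change = 2^(−3.030) = 0.1224

0.122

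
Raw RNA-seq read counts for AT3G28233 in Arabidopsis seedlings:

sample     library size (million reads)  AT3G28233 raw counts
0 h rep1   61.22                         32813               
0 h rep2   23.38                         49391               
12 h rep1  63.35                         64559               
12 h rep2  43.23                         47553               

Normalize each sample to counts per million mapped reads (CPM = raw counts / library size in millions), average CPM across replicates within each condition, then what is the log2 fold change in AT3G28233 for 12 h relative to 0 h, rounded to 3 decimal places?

-0.322

CPM(0 h rep1) = 32813 / 61.22 = 535.9850
CPM(0 h rep2) = 49391 / 23.38 = 2112.5321
CPM(12 h rep1) = 64559 / 63.35 = 1019.0845
CPM(12 h rep2) = 47553 / 43.23 = 1100.0000
mean CPM(0 h) = 1324.2585; mean CPM(12 h) = 1059.5422
Fold change = 1059.5422 / 1324.2585 = 0.80010
log2(0.80010) = -0.3217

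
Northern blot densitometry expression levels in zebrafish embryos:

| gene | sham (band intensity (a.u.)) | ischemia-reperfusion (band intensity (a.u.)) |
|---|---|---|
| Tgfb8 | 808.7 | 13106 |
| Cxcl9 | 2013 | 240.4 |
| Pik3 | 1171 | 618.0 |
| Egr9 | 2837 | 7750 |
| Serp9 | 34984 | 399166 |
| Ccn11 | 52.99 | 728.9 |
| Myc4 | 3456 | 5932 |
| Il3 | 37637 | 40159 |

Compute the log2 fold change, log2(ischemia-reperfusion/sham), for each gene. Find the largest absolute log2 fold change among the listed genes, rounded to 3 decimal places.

log2(13106/808.7) = 4.018  (Tgfb8)
log2(240.4/2013) = -3.066  (Cxcl9)
log2(618.0/1171) = -0.922  (Pik3)
log2(7750/2837) = 1.450  (Egr9)
log2(399166/34984) = 3.512  (Serp9)
log2(728.9/52.99) = 3.782  (Ccn11)
log2(5932/3456) = 0.779  (Myc4)
log2(40159/37637) = 0.094  (Il3)
The largest magnitude belongs to Tgfb8.

4.018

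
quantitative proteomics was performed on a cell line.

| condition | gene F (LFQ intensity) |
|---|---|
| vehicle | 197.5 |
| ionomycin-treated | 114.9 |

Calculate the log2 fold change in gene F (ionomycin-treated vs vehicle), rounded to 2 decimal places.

-0.78

Fold change = 114.9 / 197.5 = 0.5818
log2(0.5818) = -0.781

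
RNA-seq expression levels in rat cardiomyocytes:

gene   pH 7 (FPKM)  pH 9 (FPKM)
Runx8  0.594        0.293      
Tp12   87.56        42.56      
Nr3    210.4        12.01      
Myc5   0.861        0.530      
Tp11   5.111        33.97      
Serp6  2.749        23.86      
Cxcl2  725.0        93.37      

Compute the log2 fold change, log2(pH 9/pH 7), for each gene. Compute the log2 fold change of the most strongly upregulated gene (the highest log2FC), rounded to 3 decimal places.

log2(0.293/0.594) = -1.020  (Runx8)
log2(42.56/87.56) = -1.041  (Tp12)
log2(12.01/210.4) = -4.131  (Nr3)
log2(0.530/0.861) = -0.700  (Myc5)
log2(33.97/5.111) = 2.733  (Tp11)
log2(23.86/2.749) = 3.118  (Serp6)
log2(93.37/725.0) = -2.957  (Cxcl2)
Serp6 is most strongly upregulated.

3.118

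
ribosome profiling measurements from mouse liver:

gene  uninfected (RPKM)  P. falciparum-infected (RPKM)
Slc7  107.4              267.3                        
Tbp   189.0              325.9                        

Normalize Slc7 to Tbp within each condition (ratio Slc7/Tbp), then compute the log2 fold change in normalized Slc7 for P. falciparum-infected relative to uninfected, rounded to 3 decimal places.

0.529

Slc7/Tbp (uninfected) = 107.4 / 189.0 = 0.56825
Slc7/Tbp (P. falciparum-infected) = 267.3 / 325.9 = 0.82019
Fold change = 0.82019 / 0.56825 = 1.4434
log2(1.4434) = 0.5294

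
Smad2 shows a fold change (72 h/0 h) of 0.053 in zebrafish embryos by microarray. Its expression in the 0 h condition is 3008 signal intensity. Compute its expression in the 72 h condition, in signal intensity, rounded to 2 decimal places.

72 h expression = 3008 × 0.053 = 159.42

159.42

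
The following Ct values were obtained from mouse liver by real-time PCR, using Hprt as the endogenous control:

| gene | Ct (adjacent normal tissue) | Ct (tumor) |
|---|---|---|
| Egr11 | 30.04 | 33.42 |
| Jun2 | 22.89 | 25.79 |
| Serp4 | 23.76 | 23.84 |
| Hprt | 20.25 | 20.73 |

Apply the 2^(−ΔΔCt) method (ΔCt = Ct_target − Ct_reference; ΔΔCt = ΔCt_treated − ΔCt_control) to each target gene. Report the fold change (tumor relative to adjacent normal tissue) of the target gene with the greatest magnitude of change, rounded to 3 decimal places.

0.134

Egr11: ΔΔCt = (33.42−20.73) − (30.04−20.25) = 12.69 − 9.79 = 2.90; fold change = 2^-2.90 = 0.134
Jun2: ΔΔCt = (25.79−20.73) − (22.89−20.25) = 5.06 − 2.64 = 2.42; fold change = 2^-2.42 = 0.187
Serp4: ΔΔCt = (23.84−20.73) − (23.76−20.25) = 3.11 − 3.51 = -0.40; fold change = 2^0.40 = 1.320
Egr11 has the largest |ΔΔCt| = 2.90.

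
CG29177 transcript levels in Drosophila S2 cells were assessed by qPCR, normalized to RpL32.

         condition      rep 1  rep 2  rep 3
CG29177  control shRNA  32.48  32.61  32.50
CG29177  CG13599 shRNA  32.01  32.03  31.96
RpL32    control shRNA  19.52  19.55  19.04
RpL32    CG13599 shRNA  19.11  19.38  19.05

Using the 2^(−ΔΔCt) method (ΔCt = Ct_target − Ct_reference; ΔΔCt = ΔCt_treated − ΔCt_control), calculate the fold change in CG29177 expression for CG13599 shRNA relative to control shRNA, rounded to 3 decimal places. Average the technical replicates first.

1.266

Mean Ct: CG29177 control shRNA 32.530; CG29177 CG13599 shRNA 32.000; RpL32 control shRNA 19.370; RpL32 CG13599 shRNA 19.180
ΔCt(control shRNA) = 32.530 − 19.370 = 13.160
ΔCt(CG13599 shRNA) = 32.000 − 19.180 = 12.820
ΔΔCt = 12.820 − 13.160 = -0.340
Fold change = 2^(−(-0.340)) = 2^0.340 = 1.2658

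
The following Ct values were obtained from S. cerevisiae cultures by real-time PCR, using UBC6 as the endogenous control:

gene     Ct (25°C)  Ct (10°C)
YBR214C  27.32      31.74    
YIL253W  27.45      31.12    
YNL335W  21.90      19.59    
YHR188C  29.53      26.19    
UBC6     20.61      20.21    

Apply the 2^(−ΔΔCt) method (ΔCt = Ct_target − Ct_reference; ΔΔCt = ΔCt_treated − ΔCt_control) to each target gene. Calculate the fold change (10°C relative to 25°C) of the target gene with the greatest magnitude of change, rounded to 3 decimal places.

YBR214C: ΔΔCt = (31.74−20.21) − (27.32−20.61) = 11.53 − 6.71 = 4.82; fold change = 2^-4.82 = 0.035
YIL253W: ΔΔCt = (31.12−20.21) − (27.45−20.61) = 10.91 − 6.84 = 4.07; fold change = 2^-4.07 = 0.060
YNL335W: ΔΔCt = (19.59−20.21) − (21.90−20.61) = -0.62 − 1.29 = -1.91; fold change = 2^1.91 = 3.758
YHR188C: ΔΔCt = (26.19−20.21) − (29.53−20.61) = 5.98 − 8.92 = -2.94; fold change = 2^2.94 = 7.674
YBR214C has the largest |ΔΔCt| = 4.82.

0.035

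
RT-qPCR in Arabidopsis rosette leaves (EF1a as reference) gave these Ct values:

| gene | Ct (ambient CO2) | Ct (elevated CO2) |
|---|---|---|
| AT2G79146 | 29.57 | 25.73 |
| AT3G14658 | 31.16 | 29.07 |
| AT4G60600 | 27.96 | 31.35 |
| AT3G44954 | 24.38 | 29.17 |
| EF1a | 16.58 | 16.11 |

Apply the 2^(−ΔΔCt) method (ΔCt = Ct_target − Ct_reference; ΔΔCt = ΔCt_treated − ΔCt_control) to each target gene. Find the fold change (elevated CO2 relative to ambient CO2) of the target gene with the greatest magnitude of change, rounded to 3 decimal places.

0.026

AT2G79146: ΔΔCt = (25.73−16.11) − (29.57−16.58) = 9.62 − 12.99 = -3.37; fold change = 2^3.37 = 10.339
AT3G14658: ΔΔCt = (29.07−16.11) − (31.16−16.58) = 12.96 − 14.58 = -1.62; fold change = 2^1.62 = 3.074
AT4G60600: ΔΔCt = (31.35−16.11) − (27.96−16.58) = 15.24 − 11.38 = 3.86; fold change = 2^-3.86 = 0.069
AT3G44954: ΔΔCt = (29.17−16.11) − (24.38−16.58) = 13.06 − 7.80 = 5.26; fold change = 2^-5.26 = 0.026
AT3G44954 has the largest |ΔΔCt| = 5.26.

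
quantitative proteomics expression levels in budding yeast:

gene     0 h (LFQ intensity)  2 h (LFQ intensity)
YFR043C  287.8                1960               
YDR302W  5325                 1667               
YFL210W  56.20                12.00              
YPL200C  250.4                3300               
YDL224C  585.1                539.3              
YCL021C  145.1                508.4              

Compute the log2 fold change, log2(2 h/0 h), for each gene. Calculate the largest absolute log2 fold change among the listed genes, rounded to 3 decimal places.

log2(1960/287.8) = 2.768  (YFR043C)
log2(1667/5325) = -1.676  (YDR302W)
log2(12.00/56.20) = -2.228  (YFL210W)
log2(3300/250.4) = 3.720  (YPL200C)
log2(539.3/585.1) = -0.118  (YDL224C)
log2(508.4/145.1) = 1.809  (YCL021C)
The largest magnitude belongs to YPL200C.

3.720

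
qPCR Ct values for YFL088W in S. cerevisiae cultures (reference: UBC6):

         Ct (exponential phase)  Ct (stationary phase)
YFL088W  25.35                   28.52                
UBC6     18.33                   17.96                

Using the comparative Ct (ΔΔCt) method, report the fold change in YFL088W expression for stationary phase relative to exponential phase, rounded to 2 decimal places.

0.09

ΔCt(exponential phase) = 25.350 − 18.330 = 7.020
ΔCt(stationary phase) = 28.520 − 17.960 = 10.560
ΔΔCt = 10.560 − 7.020 = 3.540
Fold change = 2^(−3.540) = 0.086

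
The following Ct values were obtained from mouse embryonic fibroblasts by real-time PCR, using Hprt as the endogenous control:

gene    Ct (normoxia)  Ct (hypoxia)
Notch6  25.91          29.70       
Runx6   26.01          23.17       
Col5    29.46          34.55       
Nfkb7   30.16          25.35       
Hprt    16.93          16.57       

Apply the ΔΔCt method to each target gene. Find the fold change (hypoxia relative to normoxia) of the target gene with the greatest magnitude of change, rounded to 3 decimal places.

Notch6: ΔΔCt = (29.70−16.57) − (25.91−16.93) = 13.13 − 8.98 = 4.15; fold change = 2^-4.15 = 0.056
Runx6: ΔΔCt = (23.17−16.57) − (26.01−16.93) = 6.60 − 9.08 = -2.48; fold change = 2^2.48 = 5.579
Col5: ΔΔCt = (34.55−16.57) − (29.46−16.93) = 17.98 − 12.53 = 5.45; fold change = 2^-5.45 = 0.023
Nfkb7: ΔΔCt = (25.35−16.57) − (30.16−16.93) = 8.78 − 13.23 = -4.45; fold change = 2^4.45 = 21.857
Col5 has the largest |ΔΔCt| = 5.45.

0.023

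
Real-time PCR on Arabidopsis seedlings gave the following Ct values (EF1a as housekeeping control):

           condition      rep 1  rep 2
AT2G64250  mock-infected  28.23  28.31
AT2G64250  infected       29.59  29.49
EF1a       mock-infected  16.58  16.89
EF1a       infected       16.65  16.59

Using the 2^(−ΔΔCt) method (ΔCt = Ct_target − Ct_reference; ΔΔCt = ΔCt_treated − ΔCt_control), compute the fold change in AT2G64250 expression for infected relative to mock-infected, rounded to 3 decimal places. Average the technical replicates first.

Mean Ct: AT2G64250 mock-infected 28.270; AT2G64250 infected 29.540; EF1a mock-infected 16.735; EF1a infected 16.620
ΔCt(mock-infected) = 28.270 − 16.735 = 11.535
ΔCt(infected) = 29.540 − 16.620 = 12.920
ΔΔCt = 12.920 − 11.535 = 1.385
Fold change = 2^(−1.385) = 0.3829

0.383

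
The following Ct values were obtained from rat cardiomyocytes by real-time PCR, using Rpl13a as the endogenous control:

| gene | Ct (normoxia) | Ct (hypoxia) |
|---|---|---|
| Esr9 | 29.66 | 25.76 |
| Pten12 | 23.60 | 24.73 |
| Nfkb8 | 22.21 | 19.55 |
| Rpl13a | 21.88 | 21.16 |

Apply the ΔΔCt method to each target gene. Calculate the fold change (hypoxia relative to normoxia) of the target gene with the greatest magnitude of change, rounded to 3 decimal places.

9.063

Esr9: ΔΔCt = (25.76−21.16) − (29.66−21.88) = 4.60 − 7.78 = -3.18; fold change = 2^3.18 = 9.063
Pten12: ΔΔCt = (24.73−21.16) − (23.60−21.88) = 3.57 − 1.72 = 1.85; fold change = 2^-1.85 = 0.277
Nfkb8: ΔΔCt = (19.55−21.16) − (22.21−21.88) = -1.61 − 0.33 = -1.94; fold change = 2^1.94 = 3.837
Esr9 has the largest |ΔΔCt| = 3.18.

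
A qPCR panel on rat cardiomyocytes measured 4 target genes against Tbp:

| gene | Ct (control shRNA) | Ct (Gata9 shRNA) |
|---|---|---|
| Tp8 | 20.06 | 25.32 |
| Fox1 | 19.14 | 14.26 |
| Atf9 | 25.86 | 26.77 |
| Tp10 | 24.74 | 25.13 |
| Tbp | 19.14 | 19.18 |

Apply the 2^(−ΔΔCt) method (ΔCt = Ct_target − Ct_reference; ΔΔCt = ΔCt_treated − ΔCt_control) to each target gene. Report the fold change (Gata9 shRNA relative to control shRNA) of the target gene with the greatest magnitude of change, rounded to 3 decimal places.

Tp8: ΔΔCt = (25.32−19.18) − (20.06−19.14) = 6.14 − 0.92 = 5.22; fold change = 2^-5.22 = 0.027
Fox1: ΔΔCt = (14.26−19.18) − (19.14−19.14) = -4.92 − 0.00 = -4.92; fold change = 2^4.92 = 30.274
Atf9: ΔΔCt = (26.77−19.18) − (25.86−19.14) = 7.59 − 6.72 = 0.87; fold change = 2^-0.87 = 0.547
Tp10: ΔΔCt = (25.13−19.18) − (24.74−19.14) = 5.95 − 5.60 = 0.35; fold change = 2^-0.35 = 0.785
Tp8 has the largest |ΔΔCt| = 5.22.

0.027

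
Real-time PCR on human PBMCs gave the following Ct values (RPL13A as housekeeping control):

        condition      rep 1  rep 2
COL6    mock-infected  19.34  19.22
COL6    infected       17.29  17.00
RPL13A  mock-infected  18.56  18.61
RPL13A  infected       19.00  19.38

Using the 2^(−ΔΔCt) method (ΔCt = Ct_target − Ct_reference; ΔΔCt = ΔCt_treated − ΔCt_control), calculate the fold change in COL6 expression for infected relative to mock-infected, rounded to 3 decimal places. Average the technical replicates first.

Mean Ct: COL6 mock-infected 19.280; COL6 infected 17.145; RPL13A mock-infected 18.585; RPL13A infected 19.190
ΔCt(mock-infected) = 19.280 − 18.585 = 0.695
ΔCt(infected) = 17.145 − 19.190 = -2.045
ΔΔCt = -2.045 − 0.695 = -2.740
Fold change = 2^(−(-2.740)) = 2^2.740 = 6.6807

6.681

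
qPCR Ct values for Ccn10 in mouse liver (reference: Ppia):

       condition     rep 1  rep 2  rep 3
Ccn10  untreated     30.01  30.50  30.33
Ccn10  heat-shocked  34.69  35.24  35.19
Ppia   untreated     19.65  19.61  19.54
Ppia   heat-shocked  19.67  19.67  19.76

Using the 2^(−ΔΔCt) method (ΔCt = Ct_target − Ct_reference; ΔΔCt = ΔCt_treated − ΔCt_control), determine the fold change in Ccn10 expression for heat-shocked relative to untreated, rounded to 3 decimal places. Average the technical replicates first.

0.040

Mean Ct: Ccn10 untreated 30.280; Ccn10 heat-shocked 35.040; Ppia untreated 19.600; Ppia heat-shocked 19.700
ΔCt(untreated) = 30.280 − 19.600 = 10.680
ΔCt(heat-shocked) = 35.040 − 19.700 = 15.340
ΔΔCt = 15.340 − 10.680 = 4.660
Fold change = 2^(−4.660) = 0.0396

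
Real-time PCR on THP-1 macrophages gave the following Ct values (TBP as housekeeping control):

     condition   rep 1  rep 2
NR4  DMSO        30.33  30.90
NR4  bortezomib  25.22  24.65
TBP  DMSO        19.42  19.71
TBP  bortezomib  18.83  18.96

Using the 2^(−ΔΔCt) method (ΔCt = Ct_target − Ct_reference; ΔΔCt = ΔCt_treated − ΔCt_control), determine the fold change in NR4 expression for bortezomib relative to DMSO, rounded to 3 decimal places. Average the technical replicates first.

32.223

Mean Ct: NR4 DMSO 30.615; NR4 bortezomib 24.935; TBP DMSO 19.565; TBP bortezomib 18.895
ΔCt(DMSO) = 30.615 − 19.565 = 11.050
ΔCt(bortezomib) = 24.935 − 18.895 = 6.040
ΔΔCt = 6.040 − 11.050 = -5.010
Fold change = 2^(−(-5.010)) = 2^5.010 = 32.2226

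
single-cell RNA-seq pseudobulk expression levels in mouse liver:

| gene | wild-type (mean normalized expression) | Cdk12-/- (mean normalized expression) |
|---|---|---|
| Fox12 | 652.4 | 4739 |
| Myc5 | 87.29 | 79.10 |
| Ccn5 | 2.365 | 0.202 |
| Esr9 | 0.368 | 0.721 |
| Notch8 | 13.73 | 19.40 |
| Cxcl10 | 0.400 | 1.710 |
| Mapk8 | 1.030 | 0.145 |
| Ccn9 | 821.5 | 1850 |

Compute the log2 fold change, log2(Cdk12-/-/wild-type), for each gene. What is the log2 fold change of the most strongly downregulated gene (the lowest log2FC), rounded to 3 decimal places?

-3.549

log2(4739/652.4) = 2.861  (Fox12)
log2(79.10/87.29) = -0.142  (Myc5)
log2(0.202/2.365) = -3.549  (Ccn5)
log2(0.721/0.368) = 0.970  (Esr9)
log2(19.40/13.73) = 0.499  (Notch8)
log2(1.710/0.400) = 2.096  (Cxcl10)
log2(0.145/1.030) = -2.829  (Mapk8)
log2(1850/821.5) = 1.171  (Ccn9)
Ccn5 is most strongly downregulated.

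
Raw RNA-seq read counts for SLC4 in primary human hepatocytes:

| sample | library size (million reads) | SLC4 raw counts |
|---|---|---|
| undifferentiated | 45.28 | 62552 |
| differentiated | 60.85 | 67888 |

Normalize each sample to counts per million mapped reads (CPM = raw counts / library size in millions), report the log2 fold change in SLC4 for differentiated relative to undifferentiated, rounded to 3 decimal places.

-0.308

CPM(undifferentiated) = 62552 / 45.28 = 1381.4488
CPM(differentiated) = 67888 / 60.85 = 1115.6615
Fold change = 1115.6615 / 1381.4488 = 0.80760
log2(0.80760) = -0.3083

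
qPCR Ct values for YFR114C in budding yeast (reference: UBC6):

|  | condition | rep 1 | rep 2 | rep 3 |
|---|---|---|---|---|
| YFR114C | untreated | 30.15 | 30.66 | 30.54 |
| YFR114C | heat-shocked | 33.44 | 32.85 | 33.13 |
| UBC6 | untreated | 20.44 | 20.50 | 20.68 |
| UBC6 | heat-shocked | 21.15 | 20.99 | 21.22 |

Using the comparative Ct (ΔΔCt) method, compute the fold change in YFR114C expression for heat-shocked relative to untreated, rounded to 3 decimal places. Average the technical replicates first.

0.232

Mean Ct: YFR114C untreated 30.450; YFR114C heat-shocked 33.140; UBC6 untreated 20.540; UBC6 heat-shocked 21.120
ΔCt(untreated) = 30.450 − 20.540 = 9.910
ΔCt(heat-shocked) = 33.140 − 21.120 = 12.020
ΔΔCt = 12.020 − 9.910 = 2.110
Fold change = 2^(−2.110) = 0.2316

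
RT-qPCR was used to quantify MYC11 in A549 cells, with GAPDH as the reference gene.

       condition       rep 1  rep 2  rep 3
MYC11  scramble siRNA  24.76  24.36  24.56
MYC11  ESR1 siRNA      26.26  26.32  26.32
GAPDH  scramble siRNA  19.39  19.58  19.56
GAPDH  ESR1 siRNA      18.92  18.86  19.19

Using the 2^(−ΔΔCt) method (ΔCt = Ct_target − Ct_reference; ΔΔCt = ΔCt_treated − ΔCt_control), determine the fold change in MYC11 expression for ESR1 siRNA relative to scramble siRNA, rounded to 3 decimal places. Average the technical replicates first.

0.209

Mean Ct: MYC11 scramble siRNA 24.560; MYC11 ESR1 siRNA 26.300; GAPDH scramble siRNA 19.510; GAPDH ESR1 siRNA 18.990
ΔCt(scramble siRNA) = 24.560 − 19.510 = 5.050
ΔCt(ESR1 siRNA) = 26.300 − 18.990 = 7.310
ΔΔCt = 7.310 − 5.050 = 2.260
Fold change = 2^(−2.260) = 0.2088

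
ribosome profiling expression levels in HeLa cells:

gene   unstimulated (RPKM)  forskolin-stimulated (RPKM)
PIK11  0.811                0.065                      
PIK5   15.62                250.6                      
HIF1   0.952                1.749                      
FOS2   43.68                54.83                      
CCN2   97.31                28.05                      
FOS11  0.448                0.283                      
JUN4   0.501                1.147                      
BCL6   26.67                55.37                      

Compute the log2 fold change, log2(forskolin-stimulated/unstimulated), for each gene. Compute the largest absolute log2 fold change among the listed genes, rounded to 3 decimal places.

4.004

log2(0.065/0.811) = -3.641  (PIK11)
log2(250.6/15.62) = 4.004  (PIK5)
log2(1.749/0.952) = 0.877  (HIF1)
log2(54.83/43.68) = 0.328  (FOS2)
log2(28.05/97.31) = -1.795  (CCN2)
log2(0.283/0.448) = -0.663  (FOS11)
log2(1.147/0.501) = 1.195  (JUN4)
log2(55.37/26.67) = 1.054  (BCL6)
The largest magnitude belongs to PIK5.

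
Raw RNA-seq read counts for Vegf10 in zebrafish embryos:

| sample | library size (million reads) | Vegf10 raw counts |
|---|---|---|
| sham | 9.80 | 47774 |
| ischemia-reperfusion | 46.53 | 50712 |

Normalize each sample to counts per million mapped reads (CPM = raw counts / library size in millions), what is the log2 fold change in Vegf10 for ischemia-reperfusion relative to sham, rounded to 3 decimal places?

CPM(sham) = 47774 / 9.80 = 4874.8980
CPM(ischemia-reperfusion) = 50712 / 46.53 = 1089.8775
Fold change = 1089.8775 / 4874.8980 = 0.22357
log2(0.22357) = -2.1612

-2.161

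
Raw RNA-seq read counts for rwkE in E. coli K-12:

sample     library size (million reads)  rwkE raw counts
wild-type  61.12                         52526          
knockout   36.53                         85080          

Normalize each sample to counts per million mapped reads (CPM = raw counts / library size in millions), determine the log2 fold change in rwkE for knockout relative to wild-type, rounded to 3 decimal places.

CPM(wild-type) = 52526 / 61.12 = 859.3914
CPM(knockout) = 85080 / 36.53 = 2329.0446
Fold change = 2329.0446 / 859.3914 = 2.71011
log2(2.71011) = 1.4384

1.438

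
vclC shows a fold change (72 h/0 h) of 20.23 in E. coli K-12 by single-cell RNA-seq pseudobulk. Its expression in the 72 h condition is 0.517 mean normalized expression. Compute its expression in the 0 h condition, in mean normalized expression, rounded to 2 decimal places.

0.03

0 h expression = 0.517 / 20.23 = 0.03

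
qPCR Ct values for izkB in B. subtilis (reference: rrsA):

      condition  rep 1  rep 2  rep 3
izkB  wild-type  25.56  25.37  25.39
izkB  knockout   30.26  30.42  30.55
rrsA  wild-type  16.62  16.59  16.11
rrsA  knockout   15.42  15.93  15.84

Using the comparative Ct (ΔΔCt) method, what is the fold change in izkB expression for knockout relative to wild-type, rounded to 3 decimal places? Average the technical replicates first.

Mean Ct: izkB wild-type 25.440; izkB knockout 30.410; rrsA wild-type 16.440; rrsA knockout 15.730
ΔCt(wild-type) = 25.440 − 16.440 = 9.000
ΔCt(knockout) = 30.410 − 15.730 = 14.680
ΔΔCt = 14.680 − 9.000 = 5.680
Fold change = 2^(−5.680) = 0.0195

0.020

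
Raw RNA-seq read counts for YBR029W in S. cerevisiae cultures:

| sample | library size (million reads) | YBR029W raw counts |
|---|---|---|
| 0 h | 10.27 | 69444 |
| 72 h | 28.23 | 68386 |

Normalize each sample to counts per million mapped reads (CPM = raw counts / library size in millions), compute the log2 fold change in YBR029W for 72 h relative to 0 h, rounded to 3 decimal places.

CPM(0 h) = 69444 / 10.27 = 6761.8306
CPM(72 h) = 68386 / 28.23 = 2422.4584
Fold change = 2422.4584 / 6761.8306 = 0.35825
log2(0.35825) = -1.4809

-1.481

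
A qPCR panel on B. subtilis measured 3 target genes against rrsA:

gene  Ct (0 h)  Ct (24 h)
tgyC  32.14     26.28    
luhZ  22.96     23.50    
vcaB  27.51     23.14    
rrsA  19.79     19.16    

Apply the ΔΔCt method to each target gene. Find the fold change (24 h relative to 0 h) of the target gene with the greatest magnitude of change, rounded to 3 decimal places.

tgyC: ΔΔCt = (26.28−19.16) − (32.14−19.79) = 7.12 − 12.35 = -5.23; fold change = 2^5.23 = 37.531
luhZ: ΔΔCt = (23.50−19.16) − (22.96−19.79) = 4.34 − 3.17 = 1.17; fold change = 2^-1.17 = 0.444
vcaB: ΔΔCt = (23.14−19.16) − (27.51−19.79) = 3.98 − 7.72 = -3.74; fold change = 2^3.74 = 13.361
tgyC has the largest |ΔΔCt| = 5.23.

37.531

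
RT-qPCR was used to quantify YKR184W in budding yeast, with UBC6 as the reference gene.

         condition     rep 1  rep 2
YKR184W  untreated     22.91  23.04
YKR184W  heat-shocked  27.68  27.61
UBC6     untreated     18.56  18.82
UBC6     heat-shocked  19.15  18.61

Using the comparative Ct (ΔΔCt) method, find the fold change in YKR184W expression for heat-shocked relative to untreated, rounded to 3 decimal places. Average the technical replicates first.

Mean Ct: YKR184W untreated 22.975; YKR184W heat-shocked 27.645; UBC6 untreated 18.690; UBC6 heat-shocked 18.880
ΔCt(untreated) = 22.975 − 18.690 = 4.285
ΔCt(heat-shocked) = 27.645 − 18.880 = 8.765
ΔΔCt = 8.765 − 4.285 = 4.480
Fold change = 2^(−4.480) = 0.0448

0.045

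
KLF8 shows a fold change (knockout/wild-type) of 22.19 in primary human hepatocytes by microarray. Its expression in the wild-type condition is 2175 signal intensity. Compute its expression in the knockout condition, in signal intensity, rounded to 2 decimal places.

48263.25

knockout expression = 2175 × 22.19 = 48263.25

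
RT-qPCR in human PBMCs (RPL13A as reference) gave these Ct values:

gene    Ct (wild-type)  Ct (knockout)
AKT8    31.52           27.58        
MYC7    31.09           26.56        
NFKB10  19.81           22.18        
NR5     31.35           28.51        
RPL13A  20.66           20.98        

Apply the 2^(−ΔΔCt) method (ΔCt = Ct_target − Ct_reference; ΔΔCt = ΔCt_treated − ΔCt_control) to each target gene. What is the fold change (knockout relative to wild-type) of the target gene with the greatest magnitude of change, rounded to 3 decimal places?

28.840

AKT8: ΔΔCt = (27.58−20.98) − (31.52−20.66) = 6.60 − 10.86 = -4.26; fold change = 2^4.26 = 19.160
MYC7: ΔΔCt = (26.56−20.98) − (31.09−20.66) = 5.58 − 10.43 = -4.85; fold change = 2^4.85 = 28.840
NFKB10: ΔΔCt = (22.18−20.98) − (19.81−20.66) = 1.20 − (-0.85) = 2.05; fold change = 2^-2.05 = 0.241
NR5: ΔΔCt = (28.51−20.98) − (31.35−20.66) = 7.53 − 10.69 = -3.16; fold change = 2^3.16 = 8.938
MYC7 has the largest |ΔΔCt| = 4.85.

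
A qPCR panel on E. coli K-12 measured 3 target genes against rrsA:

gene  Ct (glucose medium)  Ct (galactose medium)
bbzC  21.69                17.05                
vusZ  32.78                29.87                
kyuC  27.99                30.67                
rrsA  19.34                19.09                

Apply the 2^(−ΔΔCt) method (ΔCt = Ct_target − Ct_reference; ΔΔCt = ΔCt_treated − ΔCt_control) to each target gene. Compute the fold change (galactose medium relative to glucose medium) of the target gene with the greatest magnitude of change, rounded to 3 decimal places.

bbzC: ΔΔCt = (17.05−19.09) − (21.69−19.34) = -2.04 − 2.35 = -4.39; fold change = 2^4.39 = 20.966
vusZ: ΔΔCt = (29.87−19.09) − (32.78−19.34) = 10.78 − 13.44 = -2.66; fold change = 2^2.66 = 6.320
kyuC: ΔΔCt = (30.67−19.09) − (27.99−19.34) = 11.58 − 8.65 = 2.93; fold change = 2^-2.93 = 0.131
bbzC has the largest |ΔΔCt| = 4.39.

20.966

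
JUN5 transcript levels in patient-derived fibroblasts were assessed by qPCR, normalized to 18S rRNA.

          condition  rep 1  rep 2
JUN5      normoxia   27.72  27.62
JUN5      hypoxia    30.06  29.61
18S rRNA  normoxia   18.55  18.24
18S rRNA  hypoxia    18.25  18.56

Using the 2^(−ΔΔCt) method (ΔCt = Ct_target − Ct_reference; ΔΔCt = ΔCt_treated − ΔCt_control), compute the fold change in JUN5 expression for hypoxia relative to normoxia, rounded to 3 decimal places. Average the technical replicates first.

0.225

Mean Ct: JUN5 normoxia 27.670; JUN5 hypoxia 29.835; 18S rRNA normoxia 18.395; 18S rRNA hypoxia 18.405
ΔCt(normoxia) = 27.670 − 18.395 = 9.275
ΔCt(hypoxia) = 29.835 − 18.405 = 11.430
ΔΔCt = 11.430 − 9.275 = 2.155
Fold change = 2^(−2.155) = 0.2245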